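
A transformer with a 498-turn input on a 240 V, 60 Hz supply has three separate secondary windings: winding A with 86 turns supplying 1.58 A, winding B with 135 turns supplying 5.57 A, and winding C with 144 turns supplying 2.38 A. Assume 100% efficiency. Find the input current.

I_in ≈ 2.47 A

V_A = 240 × 86/498 = 41.446 V; V_B = 240 × 135/498 = 65.060 V; V_C = 240 × 144/498 = 69.398 V.
P_out = V_A I_A + V_B I_B + V_C I_C = 41.446×1.58 + 65.060×5.57 + 69.398×2.38 = 65.484 + 362.39 + 165.17 = 593.04 W.
Ideal ⇒ P_in = P_out, so I_in = P_out/V_in = 593.04/240 = 2.47 A.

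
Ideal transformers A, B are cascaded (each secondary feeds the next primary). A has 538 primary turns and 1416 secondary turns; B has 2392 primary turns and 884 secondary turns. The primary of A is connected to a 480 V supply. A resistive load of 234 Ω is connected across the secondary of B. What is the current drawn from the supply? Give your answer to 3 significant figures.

After A: V = 480.00 × 1416/538 = 1263.3 V.
After B: V = 1263.3 × 884/2392 = 466.89 V.
I_load = 466.89/234 = 1.9953 A, so P_out = 466.89 × 1.9953 = 931.56 W.
All ideal ⇒ P_in = P_out, so I_supply = 931.56/480 = 1.94 A.

I_supply ≈ 1.94 A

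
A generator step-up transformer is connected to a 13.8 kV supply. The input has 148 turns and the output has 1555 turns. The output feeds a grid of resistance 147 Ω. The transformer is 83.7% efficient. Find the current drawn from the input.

V_out = 13800 × 1555/148 = 144990 V.
I_out = V_out/R = 144990/147 = 986.35 A.
P_out = V_out I_out = 144990 × 986.35 = 1.4301×10^8 W.
P_in = P_out/η = 1.4301×10^8/0.837 = 1.7086×10^8 W.
I_in = P_in/V_in = 1.7086×10^8/13800 = 12400 A.

I_in ≈ 12400 A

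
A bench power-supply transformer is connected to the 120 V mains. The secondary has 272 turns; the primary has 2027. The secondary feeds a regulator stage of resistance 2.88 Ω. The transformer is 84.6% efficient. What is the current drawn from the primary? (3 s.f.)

V_s = 120 × 272/2027 = 16.103 V.
I_s = V_s/R = 16.103/2.88 = 5.5912 A.
P_out = V_s I_s = 16.103 × 5.5912 = 90.033 W.
P_in = P_out/η = 90.033/0.846 = 106.42 W.
I_p = P_in/V_p = 106.42/120 = 0.887 A.

I_p ≈ 0.887 A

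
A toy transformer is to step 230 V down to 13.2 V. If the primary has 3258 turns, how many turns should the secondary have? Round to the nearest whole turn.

N_s/N_p = V_s/V_p, so N_s = 3258 × 13.2/230 = 187.0 ≈ 187 turns.

N_s = 187 turns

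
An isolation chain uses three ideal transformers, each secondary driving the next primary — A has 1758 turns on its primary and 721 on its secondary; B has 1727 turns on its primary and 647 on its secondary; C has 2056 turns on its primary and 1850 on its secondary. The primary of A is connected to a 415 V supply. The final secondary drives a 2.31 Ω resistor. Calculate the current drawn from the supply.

I_supply ≈ 3.43 A

After A: V = 415.00 × 721/1758 = 170.20 V.
After B: V = 170.20 × 647/1727 = 63.764 V.
After C: V = 63.764 × 1850/2056 = 57.375 V.
I_load = 57.375/2.31 = 24.838 A, so P_out = 57.375 × 24.838 = 1425.1 W.
All ideal ⇒ P_in = P_out, so I_supply = 1425.1/415 = 3.43 A.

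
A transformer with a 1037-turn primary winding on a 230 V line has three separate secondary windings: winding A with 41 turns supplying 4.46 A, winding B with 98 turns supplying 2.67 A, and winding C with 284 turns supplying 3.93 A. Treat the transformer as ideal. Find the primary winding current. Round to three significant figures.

V_A = 230 × 41/1037 = 9.0935 V; V_B = 230 × 98/1037 = 21.736 V; V_C = 230 × 284/1037 = 62.989 V.
P_out = V_A I_A + V_B I_B + V_C I_C = 9.0935×4.46 + 21.736×2.67 + 62.989×3.93 = 40.557 + 58.035 + 247.55 = 346.14 W.
Ideal ⇒ P_in = P_out, so I_p = P_out/V_p = 346.14/230 = 1.50 A.

I_p ≈ 1.50 A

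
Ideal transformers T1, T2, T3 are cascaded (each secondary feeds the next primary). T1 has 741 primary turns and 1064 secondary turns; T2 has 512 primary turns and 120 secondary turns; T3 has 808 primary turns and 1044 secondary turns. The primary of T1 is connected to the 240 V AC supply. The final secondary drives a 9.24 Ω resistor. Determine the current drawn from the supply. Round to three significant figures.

Secondary of T1: V = 240.00 × 1064/741 = 344.62 V.
Secondary of T2: V = 344.62 × 120/512 = 80.769 V.
Secondary of T3: V = 80.769 × 1044/808 = 104.36 V.
I_load = 104.36/9.24 = 11.294 A, so P_out = 104.36 × 11.294 = 1178.7 W.
All ideal ⇒ P_in = P_out, so I_supply = 1178.7/240 = 4.91 A.

I_supply ≈ 4.91 A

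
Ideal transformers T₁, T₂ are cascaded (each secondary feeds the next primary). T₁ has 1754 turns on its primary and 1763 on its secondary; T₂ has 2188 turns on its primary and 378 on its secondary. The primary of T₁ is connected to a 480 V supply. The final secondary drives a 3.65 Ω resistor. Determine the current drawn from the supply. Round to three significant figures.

Secondary of T₁: V = 480.00 × 1763/1754 = 482.46 V.
Secondary of T₂: V = 482.46 × 378/2188 = 83.351 V.
I_load = 83.351/3.65 = 22.836 A, so P_out = 83.351 × 22.836 = 1903.4 W.
All ideal ⇒ P_in = P_out, so I_supply = 1903.4/480 = 3.97 A.

I_supply ≈ 3.97 A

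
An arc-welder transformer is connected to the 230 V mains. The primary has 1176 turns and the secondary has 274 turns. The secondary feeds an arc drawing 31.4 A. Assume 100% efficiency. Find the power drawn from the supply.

P ≈ 1680 W

I_p = I_s × N_s/N_p = 31.4 × 274/1176 = 7.3160 A.
P = V_p I_p = 230 × 7.3160 = 1680 W.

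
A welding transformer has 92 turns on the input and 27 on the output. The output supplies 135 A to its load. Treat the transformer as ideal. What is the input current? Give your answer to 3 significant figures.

I_in ≈ 39.6 A

For an ideal transformer I_in/I_out = N_out/N_in, so I_in = 135 × 27/92 = 39.6 A.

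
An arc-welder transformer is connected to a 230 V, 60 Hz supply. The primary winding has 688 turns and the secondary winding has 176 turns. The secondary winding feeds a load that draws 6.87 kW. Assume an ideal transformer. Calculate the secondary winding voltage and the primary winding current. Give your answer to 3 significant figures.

V_s = V_p × N_s/N_p = 230 × 176/688 = 58.837 V.
I_s = P/V_s = 6870/58.837 = 116.76 A.
I_p = I_s × N_s/N_p = 116.76 × 176/688 = 29.9 A.

V_s ≈ 58.8 V, I_p ≈ 29.9 A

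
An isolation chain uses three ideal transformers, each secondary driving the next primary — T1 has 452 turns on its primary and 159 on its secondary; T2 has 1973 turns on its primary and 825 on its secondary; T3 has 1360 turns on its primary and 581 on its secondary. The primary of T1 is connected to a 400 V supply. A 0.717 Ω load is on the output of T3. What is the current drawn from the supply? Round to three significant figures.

I_supply ≈ 2.20 A

Secondary of T1: V = 400.00 × 159/452 = 140.71 V.
Secondary of T2: V = 140.71 × 825/1973 = 58.836 V.
Secondary of T3: V = 58.836 × 581/1360 = 25.135 V.
I_load = 25.135/0.717 = 35.056 A, so P_out = 25.135 × 35.056 = 881.14 W.
All ideal ⇒ P_in = P_out, so I_supply = 881.14/400 = 2.20 A.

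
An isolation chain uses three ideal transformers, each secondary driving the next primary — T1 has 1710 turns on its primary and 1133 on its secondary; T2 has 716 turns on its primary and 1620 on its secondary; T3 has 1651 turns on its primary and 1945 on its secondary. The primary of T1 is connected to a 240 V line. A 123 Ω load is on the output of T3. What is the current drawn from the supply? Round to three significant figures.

I_supply ≈ 6.09 A

Secondary of T1: V = 240.00 × 1133/1710 = 159.02 V.
Secondary of T2: V = 159.02 × 1620/716 = 359.79 V.
Secondary of T3: V = 359.79 × 1945/1651 = 423.86 V.
I_load = 423.86/123 = 3.4460 A, so P_out = 423.86 × 3.4460 = 1460.6 W.
All ideal ⇒ P_in = P_out, so I_supply = 1460.6/240 = 6.09 A.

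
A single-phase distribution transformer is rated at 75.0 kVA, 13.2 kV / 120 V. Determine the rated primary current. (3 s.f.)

I_p = S/V_p = 75000/13200 = 5.68 A.

I_p ≈ 5.68 A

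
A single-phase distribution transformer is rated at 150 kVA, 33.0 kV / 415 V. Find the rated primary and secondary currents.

I_p = S/V_p = 150000/33000 = 4.55 A.
I_s = S/V_s = 150000/415 = 361 A.

I_p ≈ 4.55 A, I_s ≈ 361 A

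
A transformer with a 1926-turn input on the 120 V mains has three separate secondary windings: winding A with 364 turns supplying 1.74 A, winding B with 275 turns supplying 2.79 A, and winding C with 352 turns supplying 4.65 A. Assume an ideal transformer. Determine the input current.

V_A = 120 × 364/1926 = 22.679 V; V_B = 120 × 275/1926 = 17.134 V; V_C = 120 × 352/1926 = 21.931 V.
P_out = V_A I_A + V_B I_B + V_C I_C = 22.679×1.74 + 17.134×2.79 + 21.931×4.65 = 39.462 + 47.804 + 101.98 = 189.25 W.
Ideal ⇒ P_in = P_out, so I_in = P_out/V_in = 189.25/120 = 1.58 A.

I_in ≈ 1.58 A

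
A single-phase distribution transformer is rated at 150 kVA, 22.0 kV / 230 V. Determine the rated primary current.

I_p = S/V_p = 150000/22000 = 6.82 A.

I_p ≈ 6.82 A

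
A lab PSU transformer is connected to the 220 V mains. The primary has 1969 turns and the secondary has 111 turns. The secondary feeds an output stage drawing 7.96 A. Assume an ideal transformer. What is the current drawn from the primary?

I_p ≈ 0.449 A

For an ideal transformer I_p N_p = I_s N_s, so I_p = 7.96 × 111/1969 = 0.449 A.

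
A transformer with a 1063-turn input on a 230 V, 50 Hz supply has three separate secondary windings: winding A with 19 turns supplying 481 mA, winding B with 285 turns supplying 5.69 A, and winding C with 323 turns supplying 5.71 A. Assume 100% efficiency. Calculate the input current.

I_in ≈ 3.27 A

V_A = 230 × 19/1063 = 4.1110 V; V_B = 230 × 285/1063 = 61.665 V; V_C = 230 × 323/1063 = 69.887 V.
P_out = V_A I_A + V_B I_B + V_C I_C = 4.1110×0.481 + 61.665×5.69 + 69.887×5.71 = 1.9774 + 350.87 + 399.06 = 751.91 W.
Ideal ⇒ P_in = P_out, so I_in = P_out/V_in = 751.91/230 = 3.27 A.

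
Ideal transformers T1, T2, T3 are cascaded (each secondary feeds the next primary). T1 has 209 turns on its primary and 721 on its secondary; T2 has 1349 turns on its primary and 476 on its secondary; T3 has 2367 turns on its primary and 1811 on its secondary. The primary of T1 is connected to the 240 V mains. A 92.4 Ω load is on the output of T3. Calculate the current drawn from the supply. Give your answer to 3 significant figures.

I_supply ≈ 2.25 A

After T1: V = 240.00 × 721/209 = 827.94 V.
After T2: V = 827.94 × 476/1349 = 292.14 V.
After T3: V = 292.14 × 1811/2367 = 223.52 V.
I_load = 223.52/92.4 = 2.4190 A, so P_out = 223.52 × 2.4190 = 540.70 W.
All ideal ⇒ P_in = P_out, so I_supply = 540.70/240 = 2.25 A.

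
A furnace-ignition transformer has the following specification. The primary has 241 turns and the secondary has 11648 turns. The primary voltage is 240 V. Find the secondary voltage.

V_s/V_p = N_s/N_p, so V_s = 240 × 11648/241 = 11600 V.

V_s ≈ 11600 V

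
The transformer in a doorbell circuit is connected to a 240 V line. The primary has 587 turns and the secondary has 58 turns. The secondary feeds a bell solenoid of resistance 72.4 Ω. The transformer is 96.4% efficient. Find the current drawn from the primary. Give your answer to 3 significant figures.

V_s = 240 × 58/587 = 23.714 V.
I_s = V_s/R = 23.714/72.4 = 0.32754 A.
P_out = V_s I_s = 23.714 × 0.32754 = 7.7672 W.
P_in = P_out/η = 7.7672/0.964 = 8.0572 W.
I_p = P_in/V_p = 8.0572/240 = 0.0336 A.

I_p ≈ 0.0336 A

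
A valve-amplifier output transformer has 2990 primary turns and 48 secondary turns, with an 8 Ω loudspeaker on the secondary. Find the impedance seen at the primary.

Z_p = (N_p/N_s)² × Z_s = (2990/48)² × 8 = 31000 Ω.

Z_p ≈ 31000 Ω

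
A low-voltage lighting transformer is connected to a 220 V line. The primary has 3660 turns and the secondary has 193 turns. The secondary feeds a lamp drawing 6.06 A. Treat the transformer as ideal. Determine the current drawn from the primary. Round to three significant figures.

I_p ≈ 0.320 A

For an ideal transformer I_p N_p = I_s N_s, so I_p = 6.06 × 193/3660 = 0.320 A.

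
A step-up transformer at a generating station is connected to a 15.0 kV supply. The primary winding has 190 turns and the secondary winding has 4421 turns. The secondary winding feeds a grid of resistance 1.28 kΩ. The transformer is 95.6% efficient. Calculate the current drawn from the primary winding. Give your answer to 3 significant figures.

V_s = 15000 × 4421/190 = 349030 V.
I_s = V_s/R = 349030/1280 = 272.68 A.
P_out = V_s I_s = 349030 × 272.68 = 9.5171×10^7 W.
P_in = P_out/η = 9.5171×10^7/0.956 = 9.9552×10^7 W.
I_p = P_in/V_p = 9.9552×10^7/15000 = 6640 A.

I_p ≈ 6640 A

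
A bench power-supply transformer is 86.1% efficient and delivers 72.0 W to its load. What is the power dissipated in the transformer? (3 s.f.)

P_in = P_out/η = 72.0/0.861 = 83.6237 W.
P_loss = P_in − P_out = 83.6237 − 72.0 = 11.6 W.

P_loss ≈ 11.6 W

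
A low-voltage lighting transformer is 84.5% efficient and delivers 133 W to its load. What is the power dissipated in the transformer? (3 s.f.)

P_loss ≈ 24.4 W

P_in = P_out/η = 133/0.845 = 157.396 W.
P_loss = P_in − P_out = 157.396 − 133 = 24.4 W.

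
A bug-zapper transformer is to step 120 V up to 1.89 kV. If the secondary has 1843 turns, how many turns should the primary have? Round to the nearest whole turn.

N_p = 117 turns

N_p/N_s = V_p/V_s, so N_p = 1843 × 120/1890 = 117.0 ≈ 117 turns.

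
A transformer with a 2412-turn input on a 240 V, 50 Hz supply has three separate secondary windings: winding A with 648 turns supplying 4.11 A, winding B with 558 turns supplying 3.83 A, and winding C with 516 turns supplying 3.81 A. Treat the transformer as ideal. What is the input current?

I_in ≈ 2.81 A

V_A = 240 × 648/2412 = 64.478 V; V_B = 240 × 558/2412 = 55.522 V; V_C = 240 × 516/2412 = 51.343 V.
P_out = V_A I_A + V_B I_B + V_C I_C = 64.478×4.11 + 55.522×3.83 + 51.343×3.81 = 265.00 + 212.65 + 195.62 = 673.27 W.
Ideal ⇒ P_in = P_out, so I_in = P_out/V_in = 673.27/240 = 2.81 A.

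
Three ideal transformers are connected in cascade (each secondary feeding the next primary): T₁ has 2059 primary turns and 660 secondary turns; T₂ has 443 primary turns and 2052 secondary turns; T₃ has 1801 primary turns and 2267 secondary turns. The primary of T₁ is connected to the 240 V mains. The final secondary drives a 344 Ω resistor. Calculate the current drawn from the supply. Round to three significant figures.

After T₁: V = 240.00 × 660/2059 = 76.931 V.
After T₂: V = 76.931 × 2052/443 = 356.35 V.
After T₃: V = 356.35 × 2267/1801 = 448.55 V.
I_load = 448.55/344 = 1.3039 A, so P_out = 448.55 × 1.3039 = 584.87 W.
All ideal ⇒ P_in = P_out, so I_supply = 584.87/240 = 2.44 A.

I_supply ≈ 2.44 A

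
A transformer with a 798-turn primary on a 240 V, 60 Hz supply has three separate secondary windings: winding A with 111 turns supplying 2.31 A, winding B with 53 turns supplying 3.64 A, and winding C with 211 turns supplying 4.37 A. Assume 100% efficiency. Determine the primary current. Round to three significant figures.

V_A = 240 × 111/798 = 33.383 V; V_B = 240 × 53/798 = 15.940 V; V_C = 240 × 211/798 = 63.459 V.
P_out = V_A I_A + V_B I_B + V_C I_C = 33.383×2.31 + 15.940×3.64 + 63.459×4.37 = 77.116 + 58.021 + 277.31 = 412.45 W.
Ideal ⇒ P_in = P_out, so I_p = P_out/V_p = 412.45/240 = 1.72 A.

I_p ≈ 1.72 A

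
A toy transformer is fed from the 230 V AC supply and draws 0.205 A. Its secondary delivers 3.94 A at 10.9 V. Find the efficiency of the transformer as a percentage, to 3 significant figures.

η ≈ 91.1%

P_in = 230 × 0.205 = 47.1500 W.
P_out = 10.9 × 3.94 = 42.9460 W.
η = P_out/P_in = 42.9460/47.1500 = 0.911.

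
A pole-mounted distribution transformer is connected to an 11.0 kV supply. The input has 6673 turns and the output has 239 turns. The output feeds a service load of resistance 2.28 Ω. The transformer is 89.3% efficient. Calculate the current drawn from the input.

I_in ≈ 6.93 A

V_out = 11000 × 239/6673 = 393.98 V.
I_out = V_out/R = 393.98/2.28 = 172.80 A.
P_out = V_out I_out = 393.98 × 172.80 = 68078 W.
P_in = P_out/η = 68078/0.893 = 76235 W.
I_in = P_in/V_in = 76235/11000 = 6.93 A.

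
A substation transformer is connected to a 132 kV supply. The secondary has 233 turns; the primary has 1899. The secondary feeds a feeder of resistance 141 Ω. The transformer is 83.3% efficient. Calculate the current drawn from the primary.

V_s = 132000 × 233/1899 = 16196 V.
I_s = V_s/R = 16196/141 = 114.86 A.
P_out = V_s I_s = 16196 × 114.86 = 1.8603×10^6 W.
P_in = P_out/η = 1.8603×10^6/0.833 = 2.2333×10^6 W.
I_p = P_in/V_p = 2.2333×10^6/132000 = 16.9 A.

I_p ≈ 16.9 A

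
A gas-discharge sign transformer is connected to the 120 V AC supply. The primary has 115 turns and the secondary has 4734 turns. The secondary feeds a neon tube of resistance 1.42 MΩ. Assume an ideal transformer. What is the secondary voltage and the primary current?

V_s ≈ 4940 V, I_p ≈ 0.143 A

V_s = V_p × N_s/N_p = 120 × 4734/115 = 4939.8 V.
I_s = V_s/R = 4939.8/(1.42×10^6) = 0.0034788 A.
I_p = I_s × N_s/N_p = 0.0034788 × 4734/115 = 0.143 A.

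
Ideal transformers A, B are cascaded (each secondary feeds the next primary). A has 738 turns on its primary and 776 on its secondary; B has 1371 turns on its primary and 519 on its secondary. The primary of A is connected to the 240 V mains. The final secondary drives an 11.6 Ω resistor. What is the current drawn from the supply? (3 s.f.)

After A: V = 240.00 × 776/738 = 252.36 V.
After B: V = 252.36 × 519/1371 = 95.531 V.
I_load = 95.531/11.6 = 8.2355 A, so P_out = 95.531 × 8.2355 = 786.75 W.
All ideal ⇒ P_in = P_out, so I_supply = 786.75/240 = 3.28 A.

I_supply ≈ 3.28 A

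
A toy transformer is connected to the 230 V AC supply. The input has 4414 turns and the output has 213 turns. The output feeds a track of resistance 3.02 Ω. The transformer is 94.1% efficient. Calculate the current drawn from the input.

V_out = 230 × 213/4414 = 11.099 V.
I_out = V_out/R = 11.099/3.02 = 3.6751 A.
P_out = V_out I_out = 11.099 × 3.6751 = 40.789 W.
P_in = P_out/η = 40.789/0.941 = 43.346 W.
I_in = P_in/V_in = 43.346/230 = 0.188 A.

I_in ≈ 0.188 A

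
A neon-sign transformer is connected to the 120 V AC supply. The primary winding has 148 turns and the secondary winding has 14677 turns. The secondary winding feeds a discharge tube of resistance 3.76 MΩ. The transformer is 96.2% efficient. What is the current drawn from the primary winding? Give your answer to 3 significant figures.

I_p ≈ 0.326 A

V_s = 120 × 14677/148 = 11900 V.
I_s = V_s/R = 11900/(3.76×10^6) = 0.0031650 A.
P_out = V_s I_s = 11900 × 0.0031650 = 37.664 W.
P_in = P_out/η = 37.664/0.962 = 39.152 W.
I_p = P_in/V_p = 39.152/120 = 0.326 A.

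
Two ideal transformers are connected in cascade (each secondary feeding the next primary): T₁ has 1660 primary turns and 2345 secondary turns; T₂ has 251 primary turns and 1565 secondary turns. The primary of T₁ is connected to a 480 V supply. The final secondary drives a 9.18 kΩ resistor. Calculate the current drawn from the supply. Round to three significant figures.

I_supply ≈ 4.06 A

After T₁: V = 480.00 × 2345/1660 = 678.07 V.
After T₂: V = 678.07 × 1565/251 = 4227.8 V.
I_load = 4227.8/9180 = 0.46055 A, so P_out = 4227.8 × 0.46055 = 1947.1 W.
All ideal ⇒ P_in = P_out, so I_supply = 1947.1/480 = 4.06 A.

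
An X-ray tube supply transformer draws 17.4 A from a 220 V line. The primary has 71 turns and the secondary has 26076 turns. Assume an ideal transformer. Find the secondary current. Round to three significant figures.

I_s/I_p = N_p/N_s, so I_s = 17.4 × 71/26076 = 0.0474 A.

I_s ≈ 0.0474 A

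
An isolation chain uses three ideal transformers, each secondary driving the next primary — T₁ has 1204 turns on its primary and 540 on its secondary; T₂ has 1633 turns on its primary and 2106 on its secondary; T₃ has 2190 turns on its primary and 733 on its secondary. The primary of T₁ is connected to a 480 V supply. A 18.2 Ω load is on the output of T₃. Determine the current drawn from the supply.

I_supply ≈ 0.988 A

After T₁: V = 480.00 × 540/1204 = 215.28 V.
After T₂: V = 215.28 × 2106/1633 = 277.64 V.
After T₃: V = 277.64 × 733/2190 = 92.927 V.
I_load = 92.927/18.2 = 5.1059 A, so P_out = 92.927 × 5.1059 = 474.47 W.
All ideal ⇒ P_in = P_out, so I_supply = 474.47/480 = 0.988 A.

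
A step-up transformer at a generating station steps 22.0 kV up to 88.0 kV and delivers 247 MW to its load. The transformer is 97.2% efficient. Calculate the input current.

I_in ≈ 11600 A

P_in = P_out/η = 2.47×10^8/0.972 = 2.5412×10^8 W.
I_in = P_in/V_in = 2.5412×10^8/22000 = 11600 A.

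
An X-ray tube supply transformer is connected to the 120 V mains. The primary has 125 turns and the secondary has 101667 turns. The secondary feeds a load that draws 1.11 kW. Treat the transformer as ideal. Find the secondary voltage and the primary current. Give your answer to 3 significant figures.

V_s = V_p × N_s/N_p = 120 × 101667/125 = 97600 V.
I_s = P/V_s = 1110/97600 = 0.011373 A.
I_p = I_s × N_s/N_p = 0.011373 × 101667/125 = 9.25 A.

V_s ≈ 97600 V, I_p ≈ 9.25 A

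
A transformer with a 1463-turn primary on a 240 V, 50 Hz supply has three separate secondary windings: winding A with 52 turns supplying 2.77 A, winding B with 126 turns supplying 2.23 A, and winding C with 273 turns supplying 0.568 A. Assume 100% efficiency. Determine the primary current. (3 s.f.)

V_A = 240 × 52/1463 = 8.5304 V; V_B = 240 × 126/1463 = 20.670 V; V_C = 240 × 273/1463 = 44.785 V.
P_out = V_A I_A + V_B I_B + V_C I_C = 8.5304×2.77 + 20.670×2.23 + 44.785×0.568 = 23.629 + 46.094 + 25.438 = 95.161 W.
Ideal ⇒ P_in = P_out, so I_p = P_out/V_p = 95.161/240 = 0.397 A.

I_p ≈ 0.397 A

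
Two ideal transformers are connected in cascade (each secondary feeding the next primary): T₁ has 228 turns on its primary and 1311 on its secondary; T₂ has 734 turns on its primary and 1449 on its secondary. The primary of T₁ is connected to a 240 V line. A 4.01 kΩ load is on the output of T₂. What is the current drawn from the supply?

After T₁: V = 240.00 × 1311/228 = 1380.0 V.
After T₂: V = 1380.0 × 1449/734 = 2724.3 V.
I_load = 2724.3/4010 = 0.67937 A, so P_out = 2724.3 × 0.67937 = 1850.8 W.
All ideal ⇒ P_in = P_out, so I_supply = 1850.8/240 = 7.71 A.

I_supply ≈ 7.71 A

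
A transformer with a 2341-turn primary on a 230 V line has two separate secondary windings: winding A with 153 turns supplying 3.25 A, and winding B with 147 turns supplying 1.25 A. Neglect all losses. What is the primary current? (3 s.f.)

V_A = 230 × 153/2341 = 15.032 V; V_B = 230 × 147/2341 = 14.443 V.
P_out = V_A I_A + V_B I_B = 15.032×3.25 + 14.443×1.25 = 48.854 + 18.053 = 66.907 W.
Ideal ⇒ P_in = P_out, so I_p = P_out/V_p = 66.907/230 = 0.291 A.

I_p ≈ 0.291 A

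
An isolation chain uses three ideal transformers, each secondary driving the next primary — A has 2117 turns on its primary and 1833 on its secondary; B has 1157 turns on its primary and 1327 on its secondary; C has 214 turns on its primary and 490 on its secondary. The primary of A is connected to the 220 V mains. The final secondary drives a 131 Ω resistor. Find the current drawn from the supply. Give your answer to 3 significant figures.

I_supply ≈ 8.68 A

Secondary of A: V = 220.00 × 1833/2117 = 190.49 V.
Secondary of B: V = 190.49 × 1327/1157 = 218.48 V.
Secondary of C: V = 218.48 × 490/214 = 500.25 V.
I_load = 500.25/131 = 3.8187 A, so P_out = 500.25 × 3.8187 = 1910.3 W.
All ideal ⇒ P_in = P_out, so I_supply = 1910.3/220 = 8.68 A.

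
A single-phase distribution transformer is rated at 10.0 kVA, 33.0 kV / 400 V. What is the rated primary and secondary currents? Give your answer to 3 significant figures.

I_p = S/V_p = 10000/33000 = 0.303 A.
I_s = S/V_s = 10000/400 = 25.0 A.

I_p ≈ 0.303 A, I_s ≈ 25.0 A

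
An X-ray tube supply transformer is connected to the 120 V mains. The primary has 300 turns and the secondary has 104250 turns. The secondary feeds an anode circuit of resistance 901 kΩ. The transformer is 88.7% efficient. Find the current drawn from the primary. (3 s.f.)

I_p ≈ 18.1 A

V_s = 120 × 104250/300 = 41700 V.
I_s = V_s/R = 41700/901000 = 0.046282 A.
P_out = V_s I_s = 41700 × 0.046282 = 1930.0 W.
P_in = P_out/η = 1930.0/0.887 = 2175.8 W.
I_p = P_in/V_p = 2175.8/120 = 18.1 A.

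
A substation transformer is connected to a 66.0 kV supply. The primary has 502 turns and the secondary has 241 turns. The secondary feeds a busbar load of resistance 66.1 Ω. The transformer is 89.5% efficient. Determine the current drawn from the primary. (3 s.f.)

V_s = 66000 × 241/502 = 31685 V.
I_s = V_s/R = 31685/66.1 = 479.35 A.
P_out = V_s I_s = 31685 × 479.35 = 1.5188×10^7 W.
P_in = P_out/η = 1.5188×10^7/0.895 = 1.6970×10^7 W.
I_p = P_in/V_p = 1.6970×10^7/66000 = 257 A.

I_p ≈ 257 A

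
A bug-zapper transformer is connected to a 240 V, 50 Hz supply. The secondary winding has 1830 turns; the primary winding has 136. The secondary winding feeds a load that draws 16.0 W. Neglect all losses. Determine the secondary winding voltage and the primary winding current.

V_s = V_p × N_s/N_p = 240 × 1830/136 = 3229.4 V.
I_s = P/V_s = 16.0/3229.4 = 0.0049545 A.
I_p = I_s × N_s/N_p = 0.0049545 × 1830/136 = 0.0667 A.

V_s ≈ 3230 V, I_p ≈ 0.0667 A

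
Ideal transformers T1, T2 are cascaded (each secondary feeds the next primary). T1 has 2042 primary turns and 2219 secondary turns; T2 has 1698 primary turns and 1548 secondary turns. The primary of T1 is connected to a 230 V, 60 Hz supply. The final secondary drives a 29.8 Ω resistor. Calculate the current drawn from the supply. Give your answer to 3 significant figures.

Secondary of T1: V = 230.00 × 2219/2042 = 249.94 V.
Secondary of T2: V = 249.94 × 1548/1698 = 227.86 V.
I_load = 227.86/29.8 = 7.6462 A, so P_out = 227.86 × 7.6462 = 1742.2 W.
All ideal ⇒ P_in = P_out, so I_supply = 1742.2/230 = 7.57 A.

I_supply ≈ 7.57 A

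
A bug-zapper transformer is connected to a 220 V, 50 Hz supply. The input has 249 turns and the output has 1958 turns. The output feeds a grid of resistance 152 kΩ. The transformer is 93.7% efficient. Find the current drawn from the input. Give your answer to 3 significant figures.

I_in ≈ 0.0955 A

V_out = 220 × 1958/249 = 1730.0 V.
I_out = V_out/R = 1730.0/152000 = 0.011381 A.
P_out = V_out I_out = 1730.0 × 0.011381 = 19.689 W.
P_in = P_out/η = 19.689/0.937 = 21.013 W.
I_in = P_in/V_in = 21.013/220 = 0.0955 A.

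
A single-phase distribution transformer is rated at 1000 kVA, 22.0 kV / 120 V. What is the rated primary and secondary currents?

I_p ≈ 45.5 A, I_s ≈ 8330 A

I_p = S/V_p = 1000000/22000 = 45.5 A.
I_s = S/V_s = 1000000/120 = 8330 A.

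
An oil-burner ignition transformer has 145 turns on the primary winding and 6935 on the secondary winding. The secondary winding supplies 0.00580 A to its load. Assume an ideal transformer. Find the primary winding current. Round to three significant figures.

For an ideal transformer I_p/I_s = N_s/N_p, so I_p = 0.00580 × 6935/145 = 0.277 A.

I_p ≈ 0.277 A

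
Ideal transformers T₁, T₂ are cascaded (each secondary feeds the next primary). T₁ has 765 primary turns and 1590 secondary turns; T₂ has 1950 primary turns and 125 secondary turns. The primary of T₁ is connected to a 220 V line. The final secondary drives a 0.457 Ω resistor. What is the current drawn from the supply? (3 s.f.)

After T₁: V = 220.00 × 1590/765 = 457.25 V.
After T₂: V = 457.25 × 125/1950 = 29.311 V.
I_load = 29.311/0.457 = 64.138 A, so P_out = 29.311 × 64.138 = 1880.0 W.
All ideal ⇒ P_in = P_out, so I_supply = 1880.0/220 = 8.55 A.

I_supply ≈ 8.55 A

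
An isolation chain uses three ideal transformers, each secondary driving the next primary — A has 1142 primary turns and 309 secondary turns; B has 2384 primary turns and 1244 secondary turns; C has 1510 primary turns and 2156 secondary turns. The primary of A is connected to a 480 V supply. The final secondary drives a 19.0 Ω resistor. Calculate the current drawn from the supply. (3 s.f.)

After A: V = 480.00 × 309/1142 = 129.88 V.
After B: V = 129.88 × 1244/2384 = 67.772 V.
After C: V = 67.772 × 2156/1510 = 96.765 V.
I_load = 96.765/19.0 = 5.0929 A, so P_out = 96.765 × 5.0929 = 492.82 W.
All ideal ⇒ P_in = P_out, so I_supply = 492.82/480 = 1.03 A.

I_supply ≈ 1.03 A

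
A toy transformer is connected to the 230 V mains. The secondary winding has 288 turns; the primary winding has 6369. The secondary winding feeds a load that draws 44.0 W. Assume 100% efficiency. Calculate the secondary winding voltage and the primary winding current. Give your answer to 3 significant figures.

V_s = V_p × N_s/N_p = 230 × 288/6369 = 10.400 V.
I_s = P/V_s = 44.0/10.400 = 4.2306 A.
I_p = I_s × N_s/N_p = 4.2306 × 288/6369 = 0.191 A.

V_s ≈ 10.4 V, I_p ≈ 0.191 A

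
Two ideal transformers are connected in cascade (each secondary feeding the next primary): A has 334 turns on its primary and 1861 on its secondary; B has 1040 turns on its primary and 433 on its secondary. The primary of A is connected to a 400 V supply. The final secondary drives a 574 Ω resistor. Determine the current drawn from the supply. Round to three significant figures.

Secondary of A: V = 400.00 × 1861/334 = 2228.7 V.
Secondary of B: V = 2228.7 × 433/1040 = 927.93 V.
I_load = 927.93/574 = 1.6166 A, so P_out = 927.93 × 1.6166 = 1500.1 W.
All ideal ⇒ P_in = P_out, so I_supply = 1500.1/400 = 3.75 A.

I_supply ≈ 3.75 A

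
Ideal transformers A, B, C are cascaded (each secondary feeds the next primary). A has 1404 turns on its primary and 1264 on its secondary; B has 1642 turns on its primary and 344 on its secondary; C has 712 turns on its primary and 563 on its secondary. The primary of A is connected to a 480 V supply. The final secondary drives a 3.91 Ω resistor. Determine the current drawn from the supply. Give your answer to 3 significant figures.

Secondary of A: V = 480.00 × 1264/1404 = 432.14 V.
Secondary of B: V = 432.14 × 344/1642 = 90.533 V.
Secondary of C: V = 90.533 × 563/712 = 71.587 V.
I_load = 71.587/3.91 = 18.309 A, so P_out = 71.587 × 18.309 = 1310.7 W.
All ideal ⇒ P_in = P_out, so I_supply = 1310.7/480 = 2.73 A.

I_supply ≈ 2.73 A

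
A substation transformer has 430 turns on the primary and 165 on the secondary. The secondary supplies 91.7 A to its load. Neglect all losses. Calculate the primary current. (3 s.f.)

I_p ≈ 35.2 A

For an ideal transformer I_p/I_s = N_s/N_p, so I_p = 91.7 × 165/430 = 35.2 A.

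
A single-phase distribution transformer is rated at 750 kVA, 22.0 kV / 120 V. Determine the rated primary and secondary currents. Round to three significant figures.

I_p = S/V_p = 750000/22000 = 34.1 A.
I_s = S/V_s = 750000/120 = 6250 A.

I_p ≈ 34.1 A, I_s ≈ 6250 A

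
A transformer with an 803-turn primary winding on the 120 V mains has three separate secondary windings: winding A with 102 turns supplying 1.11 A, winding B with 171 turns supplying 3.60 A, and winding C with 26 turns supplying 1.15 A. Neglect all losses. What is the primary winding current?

I_p ≈ 0.945 A

V_A = 120 × 102/803 = 15.243 V; V_B = 120 × 171/803 = 25.554 V; V_C = 120 × 26/803 = 3.8854 V.
P_out = V_A I_A + V_B I_B + V_C I_C = 15.243×1.11 + 25.554×3.60 + 3.8854×1.15 = 16.920 + 91.995 + 4.4682 = 113.38 W.
Ideal ⇒ P_in = P_out, so I_p = P_out/V_p = 113.38/120 = 0.945 A.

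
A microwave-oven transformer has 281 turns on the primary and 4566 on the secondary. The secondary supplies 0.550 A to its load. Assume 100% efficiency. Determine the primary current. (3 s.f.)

For an ideal transformer I_p/I_s = N_s/N_p, so I_p = 0.550 × 4566/281 = 8.94 A.

I_p ≈ 8.94 A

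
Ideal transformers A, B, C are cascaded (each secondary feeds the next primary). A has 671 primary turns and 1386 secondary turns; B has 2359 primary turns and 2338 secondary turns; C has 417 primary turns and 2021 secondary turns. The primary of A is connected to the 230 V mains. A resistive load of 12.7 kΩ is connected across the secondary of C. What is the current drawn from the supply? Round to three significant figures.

After A: V = 230.00 × 1386/671 = 475.08 V.
After B: V = 475.08 × 2338/2359 = 470.85 V.
After C: V = 470.85 × 2021/417 = 2282.0 V.
I_load = 2282.0/12700 = 0.17968 A, so P_out = 2282.0 × 0.17968 = 410.04 W.
All ideal ⇒ P_in = P_out, so I_supply = 410.04/230 = 1.78 A.

I_supply ≈ 1.78 A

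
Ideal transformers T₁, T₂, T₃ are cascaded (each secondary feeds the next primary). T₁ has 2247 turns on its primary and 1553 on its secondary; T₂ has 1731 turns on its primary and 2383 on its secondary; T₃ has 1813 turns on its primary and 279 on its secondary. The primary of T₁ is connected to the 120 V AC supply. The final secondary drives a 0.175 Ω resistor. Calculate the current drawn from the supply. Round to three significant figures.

I_supply ≈ 14.7 A

Secondary of T₁: V = 120.00 × 1553/2247 = 82.937 V.
Secondary of T₂: V = 82.937 × 2383/1731 = 114.18 V.
Secondary of T₃: V = 114.18 × 279/1813 = 17.570 V.
I_load = 17.570/0.175 = 100.40 A, so P_out = 17.570 × 100.40 = 1764.1 W.
All ideal ⇒ P_in = P_out, so I_supply = 1764.1/120 = 14.7 A.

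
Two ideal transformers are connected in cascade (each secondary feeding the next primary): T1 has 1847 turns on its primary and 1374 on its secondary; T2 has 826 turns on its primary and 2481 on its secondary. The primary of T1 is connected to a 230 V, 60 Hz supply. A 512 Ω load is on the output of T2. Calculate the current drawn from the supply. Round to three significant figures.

I_supply ≈ 2.24 A

Secondary of T1: V = 230.00 × 1374/1847 = 171.10 V.
Secondary of T2: V = 171.10 × 2481/826 = 513.92 V.
I_load = 513.92/512 = 1.0037 A, so P_out = 513.92 × 1.0037 = 515.84 W.
All ideal ⇒ P_in = P_out, so I_supply = 515.84/230 = 2.24 A.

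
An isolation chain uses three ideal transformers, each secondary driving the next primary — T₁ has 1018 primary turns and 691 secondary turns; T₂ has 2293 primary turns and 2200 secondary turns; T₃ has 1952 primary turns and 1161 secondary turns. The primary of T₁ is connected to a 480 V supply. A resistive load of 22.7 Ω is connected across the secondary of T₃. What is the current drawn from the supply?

I_supply ≈ 3.17 A

After T₁: V = 480.00 × 691/1018 = 325.82 V.
After T₂: V = 325.82 × 2200/2293 = 312.60 V.
After T₃: V = 312.60 × 1161/1952 = 185.93 V.
I_load = 185.93/22.7 = 8.1906 A, so P_out = 185.93 × 8.1906 = 1522.9 W.
All ideal ⇒ P_in = P_out, so I_supply = 1522.9/480 = 3.17 A.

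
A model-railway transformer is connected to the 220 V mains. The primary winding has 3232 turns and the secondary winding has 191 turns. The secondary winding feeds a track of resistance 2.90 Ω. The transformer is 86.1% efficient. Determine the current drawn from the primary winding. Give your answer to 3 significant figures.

V_s = 220 × 191/3232 = 13.001 V.
I_s = V_s/R = 13.001/2.90 = 4.4832 A.
P_out = V_s I_s = 13.001 × 4.4832 = 58.287 W.
P_in = P_out/η = 58.287/0.861 = 67.697 W.
I_p = P_in/V_p = 67.697/220 = 0.308 A.

I_p ≈ 0.308 A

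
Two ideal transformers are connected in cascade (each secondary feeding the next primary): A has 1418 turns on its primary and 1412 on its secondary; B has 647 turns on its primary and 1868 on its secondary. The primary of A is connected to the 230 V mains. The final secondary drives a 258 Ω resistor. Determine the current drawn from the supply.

I_supply ≈ 7.37 A

After A: V = 230.00 × 1412/1418 = 229.03 V.
After B: V = 229.03 × 1868/647 = 661.24 V.
I_load = 661.24/258 = 2.5629 A, so P_out = 661.24 × 2.5629 = 1694.7 W.
All ideal ⇒ P_in = P_out, so I_supply = 1694.7/230 = 7.37 A.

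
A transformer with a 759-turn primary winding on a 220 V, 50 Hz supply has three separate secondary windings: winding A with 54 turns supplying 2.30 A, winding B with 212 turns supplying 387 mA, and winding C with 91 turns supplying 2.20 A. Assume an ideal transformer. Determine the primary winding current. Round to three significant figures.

I_p ≈ 0.535 A

V_A = 220 × 54/759 = 15.652 V; V_B = 220 × 212/759 = 61.449 V; V_C = 220 × 91/759 = 26.377 V.
P_out = V_A I_A + V_B I_B + V_C I_C = 15.652×2.30 + 61.449×0.387 + 26.377×2.20 = 36.000 + 23.781 + 58.029 = 117.81 W.
Ideal ⇒ P_in = P_out, so I_p = P_out/V_p = 117.81/220 = 0.535 A.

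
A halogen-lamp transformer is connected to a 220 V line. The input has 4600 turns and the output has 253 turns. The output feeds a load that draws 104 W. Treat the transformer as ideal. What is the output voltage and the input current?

V_out = V_in × N_out/N_in = 220 × 253/4600 = 12.100 V.
I_out = P/V_out = 104/12.100 = 8.5950 A.
I_in = I_out × N_out/N_in = 8.5950 × 253/4600 = 0.473 A.

V_out ≈ 12.1 V, I_in ≈ 0.473 A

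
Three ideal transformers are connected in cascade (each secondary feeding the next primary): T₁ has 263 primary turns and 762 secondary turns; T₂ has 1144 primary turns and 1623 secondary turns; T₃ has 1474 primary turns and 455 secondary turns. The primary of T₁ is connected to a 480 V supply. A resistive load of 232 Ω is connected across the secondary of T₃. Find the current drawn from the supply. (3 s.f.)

I_supply ≈ 3.33 A

After T₁: V = 480.00 × 762/263 = 1390.7 V.
After T₂: V = 1390.7 × 1623/1144 = 1973.0 V.
After T₃: V = 1973.0 × 455/1474 = 609.04 V.
I_load = 609.04/232 = 2.6252 A, so P_out = 609.04 × 2.6252 = 1598.8 W.
All ideal ⇒ P_in = P_out, so I_supply = 1598.8/480 = 3.33 A.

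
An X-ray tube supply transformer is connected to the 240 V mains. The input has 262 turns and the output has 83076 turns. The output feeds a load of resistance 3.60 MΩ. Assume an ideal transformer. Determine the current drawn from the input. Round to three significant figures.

I_in ≈ 6.70 A

V_out = V_in × N_out/N_in = 240 × 83076/262 = 76100 V.
I_out = V_out/R = 76100/(3.60×10^6) = 0.021139 A.
For an ideal transformer I_in N_in = I_out N_out, so I_in = 0.021139 × 83076/262 = 6.70 A.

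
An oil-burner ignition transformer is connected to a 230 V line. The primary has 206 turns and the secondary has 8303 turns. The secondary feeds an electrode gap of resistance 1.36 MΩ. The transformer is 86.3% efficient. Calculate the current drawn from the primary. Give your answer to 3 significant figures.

V_s = 230 × 8303/206 = 9270.3 V.
I_s = V_s/R = 9270.3/(1.36×10^6) = 0.0068164 A.
P_out = V_s I_s = 9270.3 × 0.0068164 = 63.191 W.
P_in = P_out/η = 63.191/0.863 = 73.222 W.
I_p = P_in/V_p = 73.222/230 = 0.318 A.

I_p ≈ 0.318 A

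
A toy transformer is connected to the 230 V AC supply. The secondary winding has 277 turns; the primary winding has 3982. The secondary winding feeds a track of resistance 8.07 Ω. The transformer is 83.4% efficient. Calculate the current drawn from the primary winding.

V_s = 230 × 277/3982 = 15.999 V.
I_s = V_s/R = 15.999/8.07 = 1.9826 A.
P_out = V_s I_s = 15.999 × 1.9826 = 31.720 W.
P_in = P_out/η = 31.720/0.834 = 38.034 W.
I_p = P_in/V_p = 38.034/230 = 0.165 A.

I_p ≈ 0.165 A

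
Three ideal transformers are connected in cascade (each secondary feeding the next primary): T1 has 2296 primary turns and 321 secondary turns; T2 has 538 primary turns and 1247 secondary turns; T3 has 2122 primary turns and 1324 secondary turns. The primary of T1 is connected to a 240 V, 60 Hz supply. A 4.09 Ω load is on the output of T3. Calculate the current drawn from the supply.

Secondary of T1: V = 240.00 × 321/2296 = 33.554 V.
Secondary of T2: V = 33.554 × 1247/538 = 77.773 V.
Secondary of T3: V = 77.773 × 1324/2122 = 48.526 V.
I_load = 48.526/4.09 = 11.864 A, so P_out = 48.526 × 11.864 = 575.73 W.
All ideal ⇒ P_in = P_out, so I_supply = 575.73/240 = 2.40 A.

I_supply ≈ 2.40 A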